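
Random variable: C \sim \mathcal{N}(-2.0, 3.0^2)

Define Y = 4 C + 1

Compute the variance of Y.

For Y = aC + b: Var(Y) = a² * Var(C)
Var(C) = 3.0^2 = 9
Var(Y) = 4² * 9 = 16 * 9 = 144

144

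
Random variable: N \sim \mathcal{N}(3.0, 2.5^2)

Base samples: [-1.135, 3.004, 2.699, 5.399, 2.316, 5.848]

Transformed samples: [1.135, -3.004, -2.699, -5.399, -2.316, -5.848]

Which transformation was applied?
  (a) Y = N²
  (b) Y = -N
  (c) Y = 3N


Checking option (b) Y = -N:
  N = -1.135 -> Y = 1.135 ✓
  N = 3.004 -> Y = -3.004 ✓
  N = 2.699 -> Y = -2.699 ✓
All samples match this transformation.

(b) -N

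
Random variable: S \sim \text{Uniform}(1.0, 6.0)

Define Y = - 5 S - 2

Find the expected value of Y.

For Y = -5S - 2:
E[Y] = -5 * E[S] - 2
E[S] = (1 + 6)/2 = 3.5
E[Y] = -5 * 3.5 - 2 = -19.5

-19.5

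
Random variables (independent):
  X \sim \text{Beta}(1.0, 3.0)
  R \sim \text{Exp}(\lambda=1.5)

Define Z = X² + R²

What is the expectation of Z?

E[Z] = E[X²] + E[R²]
E[X²] = Var(X) + E[X]² = 0.0375 + 0.0625 = 0.1
E[R²] = Var(R) + E[R]² = 0.44444444 + 0.44444444 = 0.88888889
E[Z] = 0.1 + 0.88888889 = 0.98888889

0.98888889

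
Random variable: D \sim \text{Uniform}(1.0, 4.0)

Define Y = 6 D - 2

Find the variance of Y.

For Y = aD + b: Var(Y) = a² * Var(D)
Var(D) = (4 - 1)^2/12 = 0.75
Var(Y) = 6² * 0.75 = 36 * 0.75 = 27

27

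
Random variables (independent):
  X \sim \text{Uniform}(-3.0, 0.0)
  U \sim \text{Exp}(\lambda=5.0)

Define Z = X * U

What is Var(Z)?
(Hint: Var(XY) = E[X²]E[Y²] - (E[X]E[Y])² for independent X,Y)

Var(XY) = E[X²]E[Y²] - (E[X]E[Y])²
E[X] = -1.5, Var(X) = 0.75
E[U] = 0.2, Var(U) = 0.04
E[X²] = 0.75 + (-1.5)² = 3
E[U²] = 0.04 + 0.2² = 0.08
Var(Z) = 3*0.08 - (-1.5*0.2)²
= 0.24 - 0.09 = 0.15

0.15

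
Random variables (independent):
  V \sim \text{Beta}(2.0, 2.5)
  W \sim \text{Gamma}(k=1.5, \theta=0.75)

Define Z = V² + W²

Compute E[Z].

E[Z] = E[V²] + E[W²]
E[V²] = Var(V) + E[V]² = 0.044893378 + 0.19753086 = 0.24242424
E[W²] = Var(W) + E[W]² = 0.84375 + 1.265625 = 2.109375
E[Z] = 0.24242424 + 2.109375 = 2.3517992

2.3517992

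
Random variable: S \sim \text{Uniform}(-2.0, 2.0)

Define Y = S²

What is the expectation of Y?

Using E[X²] = Var(X) + (E[X])²:
E[S] = 0
Var(S) = (2 + 2)^2/12 = 1.3333333
E[S²] = 1.3333333 + 0² = 1.3333333 + 0 = 1.3333333

1.3333333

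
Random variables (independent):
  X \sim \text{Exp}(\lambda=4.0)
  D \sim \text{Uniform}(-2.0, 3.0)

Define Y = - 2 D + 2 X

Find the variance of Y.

For independent RVs: Var(aX + bY) = a²Var(X) + b²Var(Y)
Var(X) = 0.0625
Var(D) = 2.0833333
Var(Y) = 2²*0.0625 + (-2)²*2.0833333
= 4*0.0625 + 4*2.0833333 = 8.5833333

8.5833333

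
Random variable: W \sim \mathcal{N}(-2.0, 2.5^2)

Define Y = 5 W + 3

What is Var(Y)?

For Y = aW + b: Var(Y) = a² * Var(W)
Var(W) = 2.5^2 = 6.25
Var(Y) = 5² * 6.25 = 25 * 6.25 = 156.25

156.25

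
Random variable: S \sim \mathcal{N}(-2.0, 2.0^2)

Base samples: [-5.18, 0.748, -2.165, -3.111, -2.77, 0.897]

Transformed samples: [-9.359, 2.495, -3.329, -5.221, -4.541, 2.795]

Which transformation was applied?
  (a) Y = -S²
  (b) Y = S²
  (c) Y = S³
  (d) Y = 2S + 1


Checking option (d) Y = 2S + 1:
  S = -5.18 -> Y = -9.359 ✓
  S = 0.748 -> Y = 2.495 ✓
  S = -2.165 -> Y = -3.329 ✓
All samples match this transformation.

(d) 2S + 1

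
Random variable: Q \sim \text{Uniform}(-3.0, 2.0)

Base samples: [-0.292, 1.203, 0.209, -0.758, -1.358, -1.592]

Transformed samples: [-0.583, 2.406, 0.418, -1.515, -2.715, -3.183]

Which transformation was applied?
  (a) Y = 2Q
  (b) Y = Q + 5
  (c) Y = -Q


Checking option (a) Y = 2Q:
  Q = -0.292 -> Y = -0.583 ✓
  Q = 1.203 -> Y = 2.406 ✓
  Q = 0.209 -> Y = 0.418 ✓
All samples match this transformation.

(a) 2Q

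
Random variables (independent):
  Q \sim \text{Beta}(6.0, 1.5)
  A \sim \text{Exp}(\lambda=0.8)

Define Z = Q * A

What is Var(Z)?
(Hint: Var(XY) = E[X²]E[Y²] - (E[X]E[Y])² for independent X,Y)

Var(XY) = E[X²]E[Y²] - (E[X]E[Y])²
E[Q] = 0.8, Var(Q) = 0.018823529
E[A] = 1.25, Var(A) = 1.5625
E[Q²] = 0.018823529 + 0.8² = 0.65882353
E[A²] = 1.5625 + 1.25² = 3.125
Var(Z) = 0.65882353*3.125 - (0.8*1.25)²
= 2.0588235 - 1 = 1.0588235

1.0588235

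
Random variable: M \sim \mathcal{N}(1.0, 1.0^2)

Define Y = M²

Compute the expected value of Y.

Using E[X²] = Var(X) + (E[X])²:
E[M] = 1
Var(M) = 1.0^2 = 1
E[M²] = 1 + 1² = 1 + 1 = 2

2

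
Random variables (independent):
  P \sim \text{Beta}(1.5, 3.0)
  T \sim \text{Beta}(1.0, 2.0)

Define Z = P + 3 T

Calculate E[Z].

E[Z] = 1*E[P] + 3*E[T]
E[P] = 0.33333333
E[T] = 0.33333333
E[Z] = 1*0.33333333 + 3*0.33333333 = 1.3333333

1.3333333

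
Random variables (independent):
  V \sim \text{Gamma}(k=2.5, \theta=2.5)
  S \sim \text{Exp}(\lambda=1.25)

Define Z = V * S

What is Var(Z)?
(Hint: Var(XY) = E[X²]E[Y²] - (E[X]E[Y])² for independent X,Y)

Var(XY) = E[X²]E[Y²] - (E[X]E[Y])²
E[V] = 6.25, Var(V) = 15.625
E[S] = 0.8, Var(S) = 0.64
E[V²] = 15.625 + 6.25² = 54.6875
E[S²] = 0.64 + 0.8² = 1.28
Var(Z) = 54.6875*1.28 - (6.25*0.8)²
= 70 - 25 = 45

45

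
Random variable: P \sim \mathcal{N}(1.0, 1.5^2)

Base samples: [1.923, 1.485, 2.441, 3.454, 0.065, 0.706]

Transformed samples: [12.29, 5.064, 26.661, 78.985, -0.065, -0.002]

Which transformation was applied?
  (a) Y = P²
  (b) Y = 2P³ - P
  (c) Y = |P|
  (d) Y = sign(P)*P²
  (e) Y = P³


Checking option (b) Y = 2P³ - P:
  P = 1.923 -> Y = 12.29 ✓
  P = 1.485 -> Y = 5.064 ✓
  P = 2.441 -> Y = 26.661 ✓
All samples match this transformation.

(b) 2P³ - P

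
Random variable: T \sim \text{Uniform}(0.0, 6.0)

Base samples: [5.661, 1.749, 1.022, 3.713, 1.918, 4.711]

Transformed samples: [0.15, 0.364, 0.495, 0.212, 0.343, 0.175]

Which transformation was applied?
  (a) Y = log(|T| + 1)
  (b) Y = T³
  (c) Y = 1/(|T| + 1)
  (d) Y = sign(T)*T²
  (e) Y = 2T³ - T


Checking option (c) Y = 1/(|T| + 1):
  T = 5.661 -> Y = 0.15 ✓
  T = 1.749 -> Y = 0.364 ✓
  T = 1.022 -> Y = 0.495 ✓
All samples match this transformation.

(c) 1/(|T| + 1)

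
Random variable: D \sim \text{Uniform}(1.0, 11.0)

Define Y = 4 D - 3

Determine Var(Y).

For Y = aD + b: Var(Y) = a² * Var(D)
Var(D) = (11 - 1)^2/12 = 8.3333333
Var(Y) = 4² * 8.3333333 = 16 * 8.3333333 = 133.33333

133.33333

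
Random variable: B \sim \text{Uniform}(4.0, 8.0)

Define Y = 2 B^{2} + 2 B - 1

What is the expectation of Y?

E[Y] = 2*E[B²] + 2*E[B] - 1
E[B] = 6
E[B²] = Var(B) + (E[B])² = 1.3333333 + 36 = 37.333333
E[Y] = 2*37.333333 + 2*6 - 1 = 85.666667

85.666667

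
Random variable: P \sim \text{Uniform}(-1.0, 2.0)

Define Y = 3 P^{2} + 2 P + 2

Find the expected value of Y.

E[Y] = 3*E[P²] + 2*E[P] + 2
E[P] = 0.5
E[P²] = Var(P) + (E[P])² = 0.75 + 0.25 = 1
E[Y] = 3*1 + 2*0.5 + 2 = 6

6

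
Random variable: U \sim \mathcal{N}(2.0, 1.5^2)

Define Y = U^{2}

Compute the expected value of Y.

E[Y] = 1*E[U²]
E[U] = 2
E[U²] = Var(U) + (E[U])² = 2.25 + 4 = 6.25
E[Y] = 1*6.25 = 6.25

6.25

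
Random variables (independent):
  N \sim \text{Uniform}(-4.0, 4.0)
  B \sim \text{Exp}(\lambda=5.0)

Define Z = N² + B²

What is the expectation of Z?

E[Z] = E[N²] + E[B²]
E[N²] = Var(N) + E[N]² = 5.3333333 + 0 = 5.3333333
E[B²] = Var(B) + E[B]² = 0.04 + 0.04 = 0.08
E[Z] = 5.3333333 + 0.08 = 5.4133333

5.4133333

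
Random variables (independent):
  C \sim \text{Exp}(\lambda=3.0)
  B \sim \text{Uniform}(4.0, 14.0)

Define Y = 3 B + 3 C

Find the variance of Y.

For independent RVs: Var(aX + bY) = a²Var(X) + b²Var(Y)
Var(C) = 0.11111111
Var(B) = 8.3333333
Var(Y) = 3²*0.11111111 + 3²*8.3333333
= 9*0.11111111 + 9*8.3333333 = 76

76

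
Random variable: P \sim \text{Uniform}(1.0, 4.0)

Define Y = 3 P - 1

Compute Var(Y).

For Y = aP + b: Var(Y) = a² * Var(P)
Var(P) = (4 - 1)^2/12 = 0.75
Var(Y) = 3² * 0.75 = 9 * 0.75 = 6.75

6.75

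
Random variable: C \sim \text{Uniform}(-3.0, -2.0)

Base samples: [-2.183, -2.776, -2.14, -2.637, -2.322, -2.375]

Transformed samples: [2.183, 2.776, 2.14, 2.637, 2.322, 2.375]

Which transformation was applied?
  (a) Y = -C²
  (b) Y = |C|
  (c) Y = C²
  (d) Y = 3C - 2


Checking option (b) Y = |C|:
  C = -2.183 -> Y = 2.183 ✓
  C = -2.776 -> Y = 2.776 ✓
  C = -2.14 -> Y = 2.14 ✓
All samples match this transformation.

(b) |C|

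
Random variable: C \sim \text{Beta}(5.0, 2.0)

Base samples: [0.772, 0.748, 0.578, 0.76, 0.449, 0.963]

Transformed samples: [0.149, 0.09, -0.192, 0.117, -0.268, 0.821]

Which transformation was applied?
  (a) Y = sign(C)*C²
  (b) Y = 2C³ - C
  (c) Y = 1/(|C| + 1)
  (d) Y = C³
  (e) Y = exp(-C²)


Checking option (b) Y = 2C³ - C:
  C = 0.772 -> Y = 0.149 ✓
  C = 0.748 -> Y = 0.09 ✓
  C = 0.578 -> Y = -0.192 ✓
All samples match this transformation.

(b) 2C³ - C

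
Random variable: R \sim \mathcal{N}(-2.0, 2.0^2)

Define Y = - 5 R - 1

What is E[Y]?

For Y = -5R - 1:
E[Y] = -5 * E[R] - 1
E[R] = -2.0 = -2
E[Y] = -5 * (-2) - 1 = 9

9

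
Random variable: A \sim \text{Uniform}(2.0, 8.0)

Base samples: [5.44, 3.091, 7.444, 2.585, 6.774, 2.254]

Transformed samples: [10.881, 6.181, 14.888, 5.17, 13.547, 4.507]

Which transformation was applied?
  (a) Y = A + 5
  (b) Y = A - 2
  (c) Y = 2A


Checking option (c) Y = 2A:
  A = 5.44 -> Y = 10.881 ✓
  A = 3.091 -> Y = 6.181 ✓
  A = 7.444 -> Y = 14.888 ✓
All samples match this transformation.

(c) 2A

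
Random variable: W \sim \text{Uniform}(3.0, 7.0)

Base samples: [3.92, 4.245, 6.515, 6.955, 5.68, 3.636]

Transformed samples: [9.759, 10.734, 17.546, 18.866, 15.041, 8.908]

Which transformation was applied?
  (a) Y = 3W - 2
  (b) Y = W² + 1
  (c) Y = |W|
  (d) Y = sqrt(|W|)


Checking option (a) Y = 3W - 2:
  W = 3.92 -> Y = 9.759 ✓
  W = 4.245 -> Y = 10.734 ✓
  W = 6.515 -> Y = 17.546 ✓
All samples match this transformation.

(a) 3W - 2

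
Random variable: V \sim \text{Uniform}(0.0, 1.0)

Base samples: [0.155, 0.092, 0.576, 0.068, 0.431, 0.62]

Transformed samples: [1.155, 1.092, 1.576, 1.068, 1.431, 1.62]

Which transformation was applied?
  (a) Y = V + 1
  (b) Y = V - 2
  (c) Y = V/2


Checking option (a) Y = V + 1:
  V = 0.155 -> Y = 1.155 ✓
  V = 0.092 -> Y = 1.092 ✓
  V = 0.576 -> Y = 1.576 ✓
All samples match this transformation.

(a) V + 1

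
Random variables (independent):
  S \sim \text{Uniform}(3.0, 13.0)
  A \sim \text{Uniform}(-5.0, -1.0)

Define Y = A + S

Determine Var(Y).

For independent RVs: Var(aX + bY) = a²Var(X) + b²Var(Y)
Var(S) = 8.3333333
Var(A) = 1.3333333
Var(Y) = 1²*8.3333333 + 1²*1.3333333
= 1*8.3333333 + 1*1.3333333 = 9.6666667

9.6666667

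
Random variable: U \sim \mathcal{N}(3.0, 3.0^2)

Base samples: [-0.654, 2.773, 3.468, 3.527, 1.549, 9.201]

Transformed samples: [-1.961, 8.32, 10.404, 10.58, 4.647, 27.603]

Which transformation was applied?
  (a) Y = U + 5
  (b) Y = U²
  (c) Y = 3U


Checking option (c) Y = 3U:
  U = -0.654 -> Y = -1.961 ✓
  U = 2.773 -> Y = 8.32 ✓
  U = 3.468 -> Y = 10.404 ✓
All samples match this transformation.

(c) 3U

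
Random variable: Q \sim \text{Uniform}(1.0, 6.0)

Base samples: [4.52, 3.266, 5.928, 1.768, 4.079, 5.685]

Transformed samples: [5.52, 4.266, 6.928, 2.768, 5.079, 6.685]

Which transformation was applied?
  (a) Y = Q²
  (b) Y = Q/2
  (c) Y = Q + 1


Checking option (c) Y = Q + 1:
  Q = 4.52 -> Y = 5.52 ✓
  Q = 3.266 -> Y = 4.266 ✓
  Q = 5.928 -> Y = 6.928 ✓
All samples match this transformation.

(c) Q + 1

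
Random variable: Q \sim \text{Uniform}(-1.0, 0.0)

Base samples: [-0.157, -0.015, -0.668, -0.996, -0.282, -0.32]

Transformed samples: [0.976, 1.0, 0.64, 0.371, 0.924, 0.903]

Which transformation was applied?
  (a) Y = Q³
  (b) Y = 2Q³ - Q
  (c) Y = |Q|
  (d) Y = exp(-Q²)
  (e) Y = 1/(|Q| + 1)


Checking option (d) Y = exp(-Q²):
  Q = -0.157 -> Y = 0.976 ✓
  Q = -0.015 -> Y = 1.0 ✓
  Q = -0.668 -> Y = 0.64 ✓
All samples match this transformation.

(d) exp(-Q²)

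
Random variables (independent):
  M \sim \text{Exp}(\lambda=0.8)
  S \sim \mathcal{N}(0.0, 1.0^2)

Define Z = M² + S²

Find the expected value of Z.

E[Z] = E[M²] + E[S²]
E[M²] = Var(M) + E[M]² = 1.5625 + 1.5625 = 3.125
E[S²] = Var(S) + E[S]² = 1 + 0 = 1
E[Z] = 3.125 + 1 = 4.125

4.125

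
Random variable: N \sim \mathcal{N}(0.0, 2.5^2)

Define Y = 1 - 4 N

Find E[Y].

For Y = -4N + 1:
E[Y] = -4 * E[N] + 1
E[N] = 0.0 = 0
E[Y] = -4 * 0 + 1 = 1

1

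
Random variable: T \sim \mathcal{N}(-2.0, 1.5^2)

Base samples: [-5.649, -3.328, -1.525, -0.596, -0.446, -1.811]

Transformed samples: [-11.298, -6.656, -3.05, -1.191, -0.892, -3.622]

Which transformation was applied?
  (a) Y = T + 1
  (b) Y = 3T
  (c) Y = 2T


Checking option (c) Y = 2T:
  T = -5.649 -> Y = -11.298 ✓
  T = -3.328 -> Y = -6.656 ✓
  T = -1.525 -> Y = -3.05 ✓
All samples match this transformation.

(c) 2T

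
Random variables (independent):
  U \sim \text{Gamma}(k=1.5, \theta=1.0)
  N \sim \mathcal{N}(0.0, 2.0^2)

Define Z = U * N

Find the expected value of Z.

For independent RVs: E[XY] = E[X]*E[Y]
E[U] = 1.5
E[N] = 0
E[Z] = 1.5 * 0 = 0

0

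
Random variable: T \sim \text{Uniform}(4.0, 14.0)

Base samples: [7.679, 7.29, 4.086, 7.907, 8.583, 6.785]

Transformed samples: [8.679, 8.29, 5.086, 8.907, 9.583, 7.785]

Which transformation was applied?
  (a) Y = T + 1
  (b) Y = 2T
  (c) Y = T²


Checking option (a) Y = T + 1:
  T = 7.679 -> Y = 8.679 ✓
  T = 7.29 -> Y = 8.29 ✓
  T = 4.086 -> Y = 5.086 ✓
All samples match this transformation.

(a) T + 1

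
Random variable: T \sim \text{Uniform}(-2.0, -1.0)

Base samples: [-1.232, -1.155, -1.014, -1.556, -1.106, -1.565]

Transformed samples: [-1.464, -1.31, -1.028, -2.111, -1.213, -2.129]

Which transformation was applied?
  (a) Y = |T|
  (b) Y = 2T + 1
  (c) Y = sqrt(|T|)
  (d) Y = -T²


Checking option (b) Y = 2T + 1:
  T = -1.232 -> Y = -1.464 ✓
  T = -1.155 -> Y = -1.31 ✓
  T = -1.014 -> Y = -1.028 ✓
All samples match this transformation.

(b) 2T + 1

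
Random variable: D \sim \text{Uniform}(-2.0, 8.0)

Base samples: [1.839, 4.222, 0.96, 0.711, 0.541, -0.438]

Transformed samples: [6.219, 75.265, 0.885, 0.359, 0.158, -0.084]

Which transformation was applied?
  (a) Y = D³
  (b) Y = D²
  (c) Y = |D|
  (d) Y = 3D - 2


Checking option (a) Y = D³:
  D = 1.839 -> Y = 6.219 ✓
  D = 4.222 -> Y = 75.265 ✓
  D = 0.96 -> Y = 0.885 ✓
All samples match this transformation.

(a) D³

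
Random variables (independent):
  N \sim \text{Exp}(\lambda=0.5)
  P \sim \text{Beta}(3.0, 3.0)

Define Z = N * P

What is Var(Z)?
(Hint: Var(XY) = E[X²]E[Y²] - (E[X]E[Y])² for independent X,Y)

Var(XY) = E[X²]E[Y²] - (E[X]E[Y])²
E[N] = 2, Var(N) = 4
E[P] = 0.5, Var(P) = 0.035714286
E[N²] = 4 + 2² = 8
E[P²] = 0.035714286 + 0.5² = 0.28571429
Var(Z) = 8*0.28571429 - (2*0.5)²
= 2.2857143 - 1 = 1.2857143

1.2857143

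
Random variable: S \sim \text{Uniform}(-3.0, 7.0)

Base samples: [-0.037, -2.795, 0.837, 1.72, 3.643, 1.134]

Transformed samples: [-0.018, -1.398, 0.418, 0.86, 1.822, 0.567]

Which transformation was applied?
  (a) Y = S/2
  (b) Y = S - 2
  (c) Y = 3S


Checking option (a) Y = S/2:
  S = -0.037 -> Y = -0.018 ✓
  S = -2.795 -> Y = -1.398 ✓
  S = 0.837 -> Y = 0.418 ✓
All samples match this transformation.

(a) S/2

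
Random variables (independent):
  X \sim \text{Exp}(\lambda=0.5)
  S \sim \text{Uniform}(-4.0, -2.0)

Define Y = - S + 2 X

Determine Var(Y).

For independent RVs: Var(aX + bY) = a²Var(X) + b²Var(Y)
Var(X) = 4
Var(S) = 0.33333333
Var(Y) = 2²*4 + (-1)²*0.33333333
= 4*4 + 1*0.33333333 = 16.333333

16.333333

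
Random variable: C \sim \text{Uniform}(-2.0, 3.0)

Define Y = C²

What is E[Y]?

E[C²] = Var(C) + (E[C])² = 2.0833333 + 0.25 = 2.3333333

2.3333333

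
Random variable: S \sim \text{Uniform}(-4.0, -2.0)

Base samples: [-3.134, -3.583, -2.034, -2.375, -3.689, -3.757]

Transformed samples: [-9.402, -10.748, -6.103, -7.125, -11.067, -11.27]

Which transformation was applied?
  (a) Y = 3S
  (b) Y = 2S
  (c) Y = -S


Checking option (a) Y = 3S:
  S = -3.134 -> Y = -9.402 ✓
  S = -3.583 -> Y = -10.748 ✓
  S = -2.034 -> Y = -6.103 ✓
All samples match this transformation.

(a) 3S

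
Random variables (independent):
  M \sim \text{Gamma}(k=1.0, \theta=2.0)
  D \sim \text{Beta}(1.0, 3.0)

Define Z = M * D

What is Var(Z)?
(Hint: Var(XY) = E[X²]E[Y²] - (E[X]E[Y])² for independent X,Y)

Var(XY) = E[X²]E[Y²] - (E[X]E[Y])²
E[M] = 2, Var(M) = 4
E[D] = 0.25, Var(D) = 0.0375
E[M²] = 4 + 2² = 8
E[D²] = 0.0375 + 0.25² = 0.1
Var(Z) = 8*0.1 - (2*0.25)²
= 0.8 - 0.25 = 0.55

0.55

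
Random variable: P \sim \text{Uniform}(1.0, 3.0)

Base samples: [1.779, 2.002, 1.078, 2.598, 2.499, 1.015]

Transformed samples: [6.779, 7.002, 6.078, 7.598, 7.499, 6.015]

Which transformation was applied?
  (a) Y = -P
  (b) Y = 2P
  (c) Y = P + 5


Checking option (c) Y = P + 5:
  P = 1.779 -> Y = 6.779 ✓
  P = 2.002 -> Y = 7.002 ✓
  P = 1.078 -> Y = 6.078 ✓
All samples match this transformation.

(c) P + 5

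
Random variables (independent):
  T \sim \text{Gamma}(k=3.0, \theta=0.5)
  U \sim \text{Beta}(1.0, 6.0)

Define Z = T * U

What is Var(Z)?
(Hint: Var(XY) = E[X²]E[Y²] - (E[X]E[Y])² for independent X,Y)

Var(XY) = E[X²]E[Y²] - (E[X]E[Y])²
E[T] = 1.5, Var(T) = 0.75
E[U] = 0.14285714, Var(U) = 0.015306122
E[T²] = 0.75 + 1.5² = 3
E[U²] = 0.015306122 + 0.14285714² = 0.035714286
Var(Z) = 3*0.035714286 - (1.5*0.14285714)²
= 0.10714286 - 0.045918367 = 0.06122449

0.06122449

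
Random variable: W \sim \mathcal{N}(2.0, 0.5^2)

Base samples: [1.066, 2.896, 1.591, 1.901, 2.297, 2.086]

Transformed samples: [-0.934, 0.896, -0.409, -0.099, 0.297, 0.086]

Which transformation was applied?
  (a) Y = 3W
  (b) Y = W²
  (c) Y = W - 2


Checking option (c) Y = W - 2:
  W = 1.066 -> Y = -0.934 ✓
  W = 2.896 -> Y = 0.896 ✓
  W = 1.591 -> Y = -0.409 ✓
All samples match this transformation.

(c) W - 2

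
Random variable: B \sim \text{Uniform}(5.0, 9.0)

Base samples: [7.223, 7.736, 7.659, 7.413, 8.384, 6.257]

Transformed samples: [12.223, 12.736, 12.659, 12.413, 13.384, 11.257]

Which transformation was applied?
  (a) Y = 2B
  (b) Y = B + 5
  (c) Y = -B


Checking option (b) Y = B + 5:
  B = 7.223 -> Y = 12.223 ✓
  B = 7.736 -> Y = 12.736 ✓
  B = 7.659 -> Y = 12.659 ✓
All samples match this transformation.

(b) B + 5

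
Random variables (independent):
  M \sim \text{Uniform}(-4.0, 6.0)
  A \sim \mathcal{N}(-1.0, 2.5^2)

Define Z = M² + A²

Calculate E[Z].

E[Z] = E[M²] + E[A²]
E[M²] = Var(M) + E[M]² = 8.3333333 + 1 = 9.3333333
E[A²] = Var(A) + E[A]² = 6.25 + 1 = 7.25
E[Z] = 9.3333333 + 7.25 = 16.583333

16.583333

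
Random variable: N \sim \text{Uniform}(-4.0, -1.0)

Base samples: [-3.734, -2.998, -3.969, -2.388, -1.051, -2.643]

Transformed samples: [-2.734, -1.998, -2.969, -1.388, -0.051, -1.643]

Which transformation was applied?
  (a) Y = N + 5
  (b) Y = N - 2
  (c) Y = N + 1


Checking option (c) Y = N + 1:
  N = -3.734 -> Y = -2.734 ✓
  N = -2.998 -> Y = -1.998 ✓
  N = -3.969 -> Y = -2.969 ✓
All samples match this transformation.

(c) N + 1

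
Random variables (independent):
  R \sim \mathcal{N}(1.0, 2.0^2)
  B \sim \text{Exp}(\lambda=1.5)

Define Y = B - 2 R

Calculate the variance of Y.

For independent RVs: Var(aX + bY) = a²Var(X) + b²Var(Y)
Var(R) = 4
Var(B) = 0.44444444
Var(Y) = (-2)²*4 + 1²*0.44444444
= 4*4 + 1*0.44444444 = 16.444444

16.444444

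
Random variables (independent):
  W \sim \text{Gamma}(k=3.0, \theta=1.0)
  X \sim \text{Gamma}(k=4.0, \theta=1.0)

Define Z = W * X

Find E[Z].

For independent RVs: E[XY] = E[X]*E[Y]
E[W] = 3
E[X] = 4
E[Z] = 3 * 4 = 12

12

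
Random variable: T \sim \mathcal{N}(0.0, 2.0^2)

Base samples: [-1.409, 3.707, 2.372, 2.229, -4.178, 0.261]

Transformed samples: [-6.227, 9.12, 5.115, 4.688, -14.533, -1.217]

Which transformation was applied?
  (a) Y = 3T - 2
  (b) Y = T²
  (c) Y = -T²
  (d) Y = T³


Checking option (a) Y = 3T - 2:
  T = -1.409 -> Y = -6.227 ✓
  T = 3.707 -> Y = 9.12 ✓
  T = 2.372 -> Y = 5.115 ✓
All samples match this transformation.

(a) 3T - 2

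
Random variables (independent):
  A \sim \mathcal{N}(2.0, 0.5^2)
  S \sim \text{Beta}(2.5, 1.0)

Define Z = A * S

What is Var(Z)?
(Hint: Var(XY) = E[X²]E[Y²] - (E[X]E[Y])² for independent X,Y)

Var(XY) = E[X²]E[Y²] - (E[X]E[Y])²
E[A] = 2, Var(A) = 0.25
E[S] = 0.71428571, Var(S) = 0.045351474
E[A²] = 0.25 + 2² = 4.25
E[S²] = 0.045351474 + 0.71428571² = 0.55555556
Var(Z) = 4.25*0.55555556 - (2*0.71428571)²
= 2.3611111 - 2.0408163 = 0.32029478

0.32029478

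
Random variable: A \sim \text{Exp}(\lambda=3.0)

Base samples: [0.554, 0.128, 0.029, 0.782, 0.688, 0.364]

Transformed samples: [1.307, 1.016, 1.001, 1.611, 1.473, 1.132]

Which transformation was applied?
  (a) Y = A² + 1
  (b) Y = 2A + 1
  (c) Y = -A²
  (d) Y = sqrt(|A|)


Checking option (a) Y = A² + 1:
  A = 0.554 -> Y = 1.307 ✓
  A = 0.128 -> Y = 1.016 ✓
  A = 0.029 -> Y = 1.001 ✓
All samples match this transformation.

(a) A² + 1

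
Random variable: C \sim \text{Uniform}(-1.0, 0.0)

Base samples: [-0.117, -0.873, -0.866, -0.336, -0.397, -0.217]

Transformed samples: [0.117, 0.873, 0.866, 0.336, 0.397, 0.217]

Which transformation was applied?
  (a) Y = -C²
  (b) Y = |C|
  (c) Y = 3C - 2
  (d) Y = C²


Checking option (b) Y = |C|:
  C = -0.117 -> Y = 0.117 ✓
  C = -0.873 -> Y = 0.873 ✓
  C = -0.866 -> Y = 0.866 ✓
All samples match this transformation.

(b) |C|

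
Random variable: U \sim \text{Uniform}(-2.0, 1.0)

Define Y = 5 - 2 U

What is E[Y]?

For Y = -2U + 5:
E[Y] = -2 * E[U] + 5
E[U] = (-2 + 1)/2 = -0.5
E[Y] = -2 * (-0.5) + 5 = 6

6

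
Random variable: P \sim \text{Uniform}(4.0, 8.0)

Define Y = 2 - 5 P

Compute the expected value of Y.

For Y = -5P + 2:
E[Y] = -5 * E[P] + 2
E[P] = (4 + 8)/2 = 6
E[Y] = -5 * 6 + 2 = -28

-28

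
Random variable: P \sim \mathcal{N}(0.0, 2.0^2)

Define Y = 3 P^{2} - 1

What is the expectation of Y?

E[Y] = 3*E[P²] - 1
E[P] = 0
E[P²] = Var(P) + (E[P])² = 4 + 0 = 4
E[Y] = 3*4 - 1 = 11

11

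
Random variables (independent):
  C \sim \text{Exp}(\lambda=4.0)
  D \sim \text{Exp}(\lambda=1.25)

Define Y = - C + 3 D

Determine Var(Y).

For independent RVs: Var(aX + bY) = a²Var(X) + b²Var(Y)
Var(C) = 0.0625
Var(D) = 0.64
Var(Y) = (-1)²*0.0625 + 3²*0.64
= 1*0.0625 + 9*0.64 = 5.8225

5.8225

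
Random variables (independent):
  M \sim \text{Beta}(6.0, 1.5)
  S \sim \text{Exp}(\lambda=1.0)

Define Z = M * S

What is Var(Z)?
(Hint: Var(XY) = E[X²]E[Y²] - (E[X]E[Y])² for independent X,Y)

Var(XY) = E[X²]E[Y²] - (E[X]E[Y])²
E[M] = 0.8, Var(M) = 0.018823529
E[S] = 1, Var(S) = 1
E[M²] = 0.018823529 + 0.8² = 0.65882353
E[S²] = 1 + 1² = 2
Var(Z) = 0.65882353*2 - (0.8*1)²
= 1.3176471 - 0.64 = 0.67764706

0.67764706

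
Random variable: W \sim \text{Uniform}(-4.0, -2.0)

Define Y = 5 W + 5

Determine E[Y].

For Y = 5W + 5:
E[Y] = 5 * E[W] + 5
E[W] = (-4 - 2)/2 = -3
E[Y] = 5 * (-3) + 5 = -10

-10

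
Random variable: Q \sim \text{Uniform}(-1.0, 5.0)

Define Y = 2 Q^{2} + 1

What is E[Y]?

E[Y] = 2*E[Q²] + 1
E[Q] = 2
E[Q²] = Var(Q) + (E[Q])² = 3 + 4 = 7
E[Y] = 2*7 + 1 = 15

15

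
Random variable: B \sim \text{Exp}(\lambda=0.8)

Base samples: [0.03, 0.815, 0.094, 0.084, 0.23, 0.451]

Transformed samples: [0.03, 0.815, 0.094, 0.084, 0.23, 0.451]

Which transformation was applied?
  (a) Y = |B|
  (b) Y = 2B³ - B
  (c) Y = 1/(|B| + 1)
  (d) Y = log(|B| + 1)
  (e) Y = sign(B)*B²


Checking option (a) Y = |B|:
  B = 0.03 -> Y = 0.03 ✓
  B = 0.815 -> Y = 0.815 ✓
  B = 0.094 -> Y = 0.094 ✓
All samples match this transformation.

(a) |B|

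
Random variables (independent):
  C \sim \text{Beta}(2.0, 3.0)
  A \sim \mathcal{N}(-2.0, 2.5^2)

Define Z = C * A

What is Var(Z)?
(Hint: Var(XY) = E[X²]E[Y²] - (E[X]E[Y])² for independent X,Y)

Var(XY) = E[X²]E[Y²] - (E[X]E[Y])²
E[C] = 0.4, Var(C) = 0.04
E[A] = -2, Var(A) = 6.25
E[C²] = 0.04 + 0.4² = 0.2
E[A²] = 6.25 + (-2)² = 10.25
Var(Z) = 0.2*10.25 - (0.4*(-2))²
= 2.05 - 0.64 = 1.41

1.41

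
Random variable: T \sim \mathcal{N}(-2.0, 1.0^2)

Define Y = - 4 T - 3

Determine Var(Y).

For Y = aT + b: Var(Y) = a² * Var(T)
Var(T) = 1.0^2 = 1
Var(Y) = (-4)² * 1 = 16 * 1 = 16

16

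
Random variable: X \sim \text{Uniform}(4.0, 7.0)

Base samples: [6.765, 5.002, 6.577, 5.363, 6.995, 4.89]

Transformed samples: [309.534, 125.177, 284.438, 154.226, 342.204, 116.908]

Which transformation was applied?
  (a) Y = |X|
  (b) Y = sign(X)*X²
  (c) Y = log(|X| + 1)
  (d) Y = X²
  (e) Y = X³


Checking option (e) Y = X³:
  X = 6.765 -> Y = 309.534 ✓
  X = 5.002 -> Y = 125.177 ✓
  X = 6.577 -> Y = 284.438 ✓
All samples match this transformation.

(e) X³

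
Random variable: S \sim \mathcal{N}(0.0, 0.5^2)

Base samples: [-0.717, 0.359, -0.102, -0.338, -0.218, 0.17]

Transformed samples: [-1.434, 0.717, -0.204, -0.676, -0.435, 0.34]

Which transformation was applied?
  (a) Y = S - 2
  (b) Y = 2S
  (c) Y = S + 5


Checking option (b) Y = 2S:
  S = -0.717 -> Y = -1.434 ✓
  S = 0.359 -> Y = 0.717 ✓
  S = -0.102 -> Y = -0.204 ✓
All samples match this transformation.

(b) 2S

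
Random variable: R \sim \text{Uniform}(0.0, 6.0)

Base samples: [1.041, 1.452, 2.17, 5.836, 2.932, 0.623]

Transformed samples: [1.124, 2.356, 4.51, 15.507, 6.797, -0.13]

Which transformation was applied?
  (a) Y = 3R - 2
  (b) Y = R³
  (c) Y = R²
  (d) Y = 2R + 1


Checking option (a) Y = 3R - 2:
  R = 1.041 -> Y = 1.124 ✓
  R = 1.452 -> Y = 2.356 ✓
  R = 2.17 -> Y = 4.51 ✓
All samples match this transformation.

(a) 3R - 2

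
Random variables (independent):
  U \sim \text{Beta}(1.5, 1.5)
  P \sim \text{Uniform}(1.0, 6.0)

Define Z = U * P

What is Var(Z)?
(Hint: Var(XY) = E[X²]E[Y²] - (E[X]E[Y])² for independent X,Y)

Var(XY) = E[X²]E[Y²] - (E[X]E[Y])²
E[U] = 0.5, Var(U) = 0.0625
E[P] = 3.5, Var(P) = 2.0833333
E[U²] = 0.0625 + 0.5² = 0.3125
E[P²] = 2.0833333 + 3.5² = 14.333333
Var(Z) = 0.3125*14.333333 - (0.5*3.5)²
= 4.4791667 - 3.0625 = 1.4166667

1.4166667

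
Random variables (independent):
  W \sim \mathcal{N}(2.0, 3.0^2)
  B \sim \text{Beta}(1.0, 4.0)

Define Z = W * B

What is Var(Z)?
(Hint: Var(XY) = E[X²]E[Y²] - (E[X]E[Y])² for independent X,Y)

Var(XY) = E[X²]E[Y²] - (E[X]E[Y])²
E[W] = 2, Var(W) = 9
E[B] = 0.2, Var(B) = 0.026666667
E[W²] = 9 + 2² = 13
E[B²] = 0.026666667 + 0.2² = 0.066666667
Var(Z) = 13*0.066666667 - (2*0.2)²
= 0.86666667 - 0.16 = 0.70666667

0.70666667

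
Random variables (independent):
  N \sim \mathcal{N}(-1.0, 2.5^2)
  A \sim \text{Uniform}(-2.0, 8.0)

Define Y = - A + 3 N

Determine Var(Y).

For independent RVs: Var(aX + bY) = a²Var(X) + b²Var(Y)
Var(N) = 6.25
Var(A) = 8.3333333
Var(Y) = 3²*6.25 + (-1)²*8.3333333
= 9*6.25 + 1*8.3333333 = 64.583333

64.583333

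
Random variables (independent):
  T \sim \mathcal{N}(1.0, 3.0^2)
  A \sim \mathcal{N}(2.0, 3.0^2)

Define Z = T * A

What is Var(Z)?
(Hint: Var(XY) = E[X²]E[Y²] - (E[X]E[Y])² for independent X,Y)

Var(XY) = E[X²]E[Y²] - (E[X]E[Y])²
E[T] = 1, Var(T) = 9
E[A] = 2, Var(A) = 9
E[T²] = 9 + 1² = 10
E[A²] = 9 + 2² = 13
Var(Z) = 10*13 - (1*2)²
= 130 - 4 = 126

126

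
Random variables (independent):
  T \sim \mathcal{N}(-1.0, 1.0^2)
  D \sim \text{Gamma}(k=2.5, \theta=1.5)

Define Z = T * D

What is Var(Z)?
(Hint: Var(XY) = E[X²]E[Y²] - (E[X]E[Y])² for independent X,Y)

Var(XY) = E[X²]E[Y²] - (E[X]E[Y])²
E[T] = -1, Var(T) = 1
E[D] = 3.75, Var(D) = 5.625
E[T²] = 1 + (-1)² = 2
E[D²] = 5.625 + 3.75² = 19.6875
Var(Z) = 2*19.6875 - (-1*3.75)²
= 39.375 - 14.0625 = 25.3125

25.3125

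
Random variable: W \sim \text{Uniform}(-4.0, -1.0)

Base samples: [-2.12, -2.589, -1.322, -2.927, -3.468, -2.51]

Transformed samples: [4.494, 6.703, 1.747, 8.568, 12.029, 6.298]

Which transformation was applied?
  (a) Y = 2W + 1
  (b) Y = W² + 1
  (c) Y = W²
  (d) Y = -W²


Checking option (c) Y = W²:
  W = -2.12 -> Y = 4.494 ✓
  W = -2.589 -> Y = 6.703 ✓
  W = -1.322 -> Y = 1.747 ✓
All samples match this transformation.

(c) W²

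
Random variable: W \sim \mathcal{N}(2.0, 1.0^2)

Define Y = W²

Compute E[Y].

Using E[X²] = Var(X) + (E[X])²:
E[W] = 2
Var(W) = 1.0^2 = 1
E[W²] = 1 + 2² = 1 + 4 = 5

5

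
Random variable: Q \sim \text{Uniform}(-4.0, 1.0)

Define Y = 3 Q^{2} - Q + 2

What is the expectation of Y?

E[Y] = 3*E[Q²] - 1*E[Q] + 2
E[Q] = -1.5
E[Q²] = Var(Q) + (E[Q])² = 2.0833333 + 2.25 = 4.3333333
E[Y] = 3*4.3333333 - 1*(-1.5) + 2 = 16.5

16.5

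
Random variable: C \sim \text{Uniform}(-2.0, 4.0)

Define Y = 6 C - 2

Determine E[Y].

For Y = 6C - 2:
E[Y] = 6 * E[C] - 2
E[C] = (-2 + 4)/2 = 1
E[Y] = 6 * 1 - 2 = 4

4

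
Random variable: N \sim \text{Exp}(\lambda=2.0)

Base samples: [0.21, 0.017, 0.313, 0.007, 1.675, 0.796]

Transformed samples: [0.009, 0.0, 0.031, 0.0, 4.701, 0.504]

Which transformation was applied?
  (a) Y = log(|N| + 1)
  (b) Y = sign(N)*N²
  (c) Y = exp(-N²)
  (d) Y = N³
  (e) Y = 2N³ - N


Checking option (d) Y = N³:
  N = 0.21 -> Y = 0.009 ✓
  N = 0.017 -> Y = 0.0 ✓
  N = 0.313 -> Y = 0.031 ✓
All samples match this transformation.

(d) N³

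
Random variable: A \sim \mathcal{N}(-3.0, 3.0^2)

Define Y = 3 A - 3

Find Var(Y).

For Y = aA + b: Var(Y) = a² * Var(A)
Var(A) = 3.0^2 = 9
Var(Y) = 3² * 9 = 9 * 9 = 81

81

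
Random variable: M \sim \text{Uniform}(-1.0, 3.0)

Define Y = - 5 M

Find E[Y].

For Y = -5M:
E[Y] = -5 * E[M]
E[M] = (-1 + 3)/2 = 1
E[Y] = -5 * 1 = -5

-5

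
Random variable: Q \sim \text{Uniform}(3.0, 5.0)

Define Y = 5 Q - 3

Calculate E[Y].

For Y = 5Q - 3:
E[Y] = 5 * E[Q] - 3
E[Q] = (3 + 5)/2 = 4
E[Y] = 5 * 4 - 3 = 17

17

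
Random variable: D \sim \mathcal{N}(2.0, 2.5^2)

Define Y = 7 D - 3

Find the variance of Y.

For Y = aD + b: Var(Y) = a² * Var(D)
Var(D) = 2.5^2 = 6.25
Var(Y) = 7² * 6.25 = 49 * 6.25 = 306.25

306.25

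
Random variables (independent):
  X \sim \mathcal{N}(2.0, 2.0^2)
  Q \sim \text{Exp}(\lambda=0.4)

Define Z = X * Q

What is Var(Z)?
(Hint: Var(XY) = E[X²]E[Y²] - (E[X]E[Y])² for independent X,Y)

Var(XY) = E[X²]E[Y²] - (E[X]E[Y])²
E[X] = 2, Var(X) = 4
E[Q] = 2.5, Var(Q) = 6.25
E[X²] = 4 + 2² = 8
E[Q²] = 6.25 + 2.5² = 12.5
Var(Z) = 8*12.5 - (2*2.5)²
= 100 - 25 = 75

75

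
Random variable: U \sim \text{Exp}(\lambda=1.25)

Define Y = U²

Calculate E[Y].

Using E[X²] = Var(X) + (E[X])²:
E[U] = 0.8
Var(U) = 1/1.25^2 = 0.64
E[U²] = 0.64 + 0.8² = 0.64 + 0.64 = 1.28

1.28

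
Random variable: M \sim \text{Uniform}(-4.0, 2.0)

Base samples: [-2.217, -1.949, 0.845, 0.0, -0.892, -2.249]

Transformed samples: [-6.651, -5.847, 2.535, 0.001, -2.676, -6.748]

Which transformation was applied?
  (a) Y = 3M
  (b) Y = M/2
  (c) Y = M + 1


Checking option (a) Y = 3M:
  M = -2.217 -> Y = -6.651 ✓
  M = -1.949 -> Y = -5.847 ✓
  M = 0.845 -> Y = 2.535 ✓
All samples match this transformation.

(a) 3M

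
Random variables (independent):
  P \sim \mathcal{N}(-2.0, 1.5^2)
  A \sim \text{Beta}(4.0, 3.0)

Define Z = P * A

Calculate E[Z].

For independent RVs: E[XY] = E[X]*E[Y]
E[P] = -2
E[A] = 0.57142857
E[Z] = -2 * 0.57142857 = -1.1428571

-1.1428571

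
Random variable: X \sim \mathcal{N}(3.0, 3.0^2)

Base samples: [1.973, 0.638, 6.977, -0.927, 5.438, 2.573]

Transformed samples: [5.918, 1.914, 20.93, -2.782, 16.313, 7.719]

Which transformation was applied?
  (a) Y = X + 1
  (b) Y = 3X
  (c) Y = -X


Checking option (b) Y = 3X:
  X = 1.973 -> Y = 5.918 ✓
  X = 0.638 -> Y = 1.914 ✓
  X = 6.977 -> Y = 20.93 ✓
All samples match this transformation.

(b) 3X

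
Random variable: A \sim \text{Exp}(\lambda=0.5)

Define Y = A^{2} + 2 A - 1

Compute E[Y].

E[Y] = 1*E[A²] + 2*E[A] - 1
E[A] = 2
E[A²] = Var(A) + (E[A])² = 4 + 4 = 8
E[Y] = 1*8 + 2*2 - 1 = 11

11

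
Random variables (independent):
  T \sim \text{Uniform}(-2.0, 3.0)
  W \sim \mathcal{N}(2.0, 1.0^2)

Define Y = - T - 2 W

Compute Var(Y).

For independent RVs: Var(aX + bY) = a²Var(X) + b²Var(Y)
Var(T) = 2.0833333
Var(W) = 1
Var(Y) = (-1)²*2.0833333 + (-2)²*1
= 1*2.0833333 + 4*1 = 6.0833333

6.0833333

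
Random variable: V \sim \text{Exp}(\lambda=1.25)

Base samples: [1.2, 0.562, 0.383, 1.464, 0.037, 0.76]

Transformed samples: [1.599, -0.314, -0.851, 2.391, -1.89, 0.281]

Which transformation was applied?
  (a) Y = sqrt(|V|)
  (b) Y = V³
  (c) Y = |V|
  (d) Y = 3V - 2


Checking option (d) Y = 3V - 2:
  V = 1.2 -> Y = 1.599 ✓
  V = 0.562 -> Y = -0.314 ✓
  V = 0.383 -> Y = -0.851 ✓
All samples match this transformation.

(d) 3V - 2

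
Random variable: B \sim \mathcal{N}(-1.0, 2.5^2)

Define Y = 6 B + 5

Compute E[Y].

For Y = 6B + 5:
E[Y] = 6 * E[B] + 5
E[B] = -1.0 = -1
E[Y] = 6 * (-1) + 5 = -1

-1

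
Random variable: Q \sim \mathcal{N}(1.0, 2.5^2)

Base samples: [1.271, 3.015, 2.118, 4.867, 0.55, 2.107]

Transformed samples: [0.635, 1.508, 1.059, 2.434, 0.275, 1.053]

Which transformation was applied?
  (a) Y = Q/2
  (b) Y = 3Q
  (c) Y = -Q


Checking option (a) Y = Q/2:
  Q = 1.271 -> Y = 0.635 ✓
  Q = 3.015 -> Y = 1.508 ✓
  Q = 2.118 -> Y = 1.059 ✓
All samples match this transformation.

(a) Q/2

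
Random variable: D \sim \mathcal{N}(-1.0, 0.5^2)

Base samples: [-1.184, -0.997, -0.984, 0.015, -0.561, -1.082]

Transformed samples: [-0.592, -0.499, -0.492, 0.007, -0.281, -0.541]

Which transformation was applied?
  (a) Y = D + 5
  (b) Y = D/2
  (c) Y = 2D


Checking option (b) Y = D/2:
  D = -1.184 -> Y = -0.592 ✓
  D = -0.997 -> Y = -0.499 ✓
  D = -0.984 -> Y = -0.492 ✓
All samples match this transformation.

(b) D/2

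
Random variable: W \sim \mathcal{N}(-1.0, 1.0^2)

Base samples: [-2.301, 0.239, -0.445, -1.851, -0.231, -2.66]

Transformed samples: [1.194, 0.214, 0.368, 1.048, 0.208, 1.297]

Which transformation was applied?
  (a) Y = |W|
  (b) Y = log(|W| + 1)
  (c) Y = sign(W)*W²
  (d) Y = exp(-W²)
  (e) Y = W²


Checking option (b) Y = log(|W| + 1):
  W = -2.301 -> Y = 1.194 ✓
  W = 0.239 -> Y = 0.214 ✓
  W = -0.445 -> Y = 0.368 ✓
All samples match this transformation.

(b) log(|W| + 1)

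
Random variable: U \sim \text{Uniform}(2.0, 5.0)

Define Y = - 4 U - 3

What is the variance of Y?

For Y = aU + b: Var(Y) = a² * Var(U)
Var(U) = (5 - 2)^2/12 = 0.75
Var(Y) = (-4)² * 0.75 = 16 * 0.75 = 12

12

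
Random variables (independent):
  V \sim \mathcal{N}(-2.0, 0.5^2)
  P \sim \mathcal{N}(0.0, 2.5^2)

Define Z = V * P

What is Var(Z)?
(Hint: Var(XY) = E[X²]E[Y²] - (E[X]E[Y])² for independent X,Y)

Var(XY) = E[X²]E[Y²] - (E[X]E[Y])²
E[V] = -2, Var(V) = 0.25
E[P] = 0, Var(P) = 6.25
E[V²] = 0.25 + (-2)² = 4.25
E[P²] = 6.25 + 0² = 6.25
Var(Z) = 4.25*6.25 - (-2*0)²
= 26.5625 - 0 = 26.5625

26.5625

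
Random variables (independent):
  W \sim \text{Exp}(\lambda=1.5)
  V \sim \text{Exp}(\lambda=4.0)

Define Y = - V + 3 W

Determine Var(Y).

For independent RVs: Var(aX + bY) = a²Var(X) + b²Var(Y)
Var(W) = 0.44444444
Var(V) = 0.0625
Var(Y) = 3²*0.44444444 + (-1)²*0.0625
= 9*0.44444444 + 1*0.0625 = 4.0625

4.0625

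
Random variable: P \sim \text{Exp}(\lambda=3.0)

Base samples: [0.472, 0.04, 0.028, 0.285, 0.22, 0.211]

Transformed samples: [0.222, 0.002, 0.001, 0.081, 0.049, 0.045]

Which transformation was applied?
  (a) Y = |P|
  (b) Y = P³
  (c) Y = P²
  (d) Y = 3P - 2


Checking option (c) Y = P²:
  P = 0.472 -> Y = 0.222 ✓
  P = 0.04 -> Y = 0.002 ✓
  P = 0.028 -> Y = 0.001 ✓
All samples match this transformation.

(c) P²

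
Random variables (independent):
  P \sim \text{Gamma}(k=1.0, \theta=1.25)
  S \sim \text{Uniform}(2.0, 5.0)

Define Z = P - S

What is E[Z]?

E[Z] = 1*E[P] - 1*E[S]
E[P] = 1.25
E[S] = 3.5
E[Z] = 1*1.25 - 1*3.5 = -2.25

-2.25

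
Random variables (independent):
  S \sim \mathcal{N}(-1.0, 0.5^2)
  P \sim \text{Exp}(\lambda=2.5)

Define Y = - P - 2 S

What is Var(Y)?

For independent RVs: Var(aX + bY) = a²Var(X) + b²Var(Y)
Var(S) = 0.25
Var(P) = 0.16
Var(Y) = (-2)²*0.25 + (-1)²*0.16
= 4*0.25 + 1*0.16 = 1.16

1.16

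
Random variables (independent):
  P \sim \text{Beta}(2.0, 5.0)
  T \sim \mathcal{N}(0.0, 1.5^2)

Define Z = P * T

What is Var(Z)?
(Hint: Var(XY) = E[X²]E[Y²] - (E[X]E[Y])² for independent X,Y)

Var(XY) = E[X²]E[Y²] - (E[X]E[Y])²
E[P] = 0.28571429, Var(P) = 0.025510204
E[T] = 0, Var(T) = 2.25
E[P²] = 0.025510204 + 0.28571429² = 0.10714286
E[T²] = 2.25 + 0² = 2.25
Var(Z) = 0.10714286*2.25 - (0.28571429*0)²
= 0.24107143 - 0 = 0.24107143

0.24107143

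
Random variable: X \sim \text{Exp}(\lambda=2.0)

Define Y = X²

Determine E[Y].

Using E[X²] = Var(X) + (E[X])²:
E[X] = 0.5
Var(X) = 1/2.0^2 = 0.25
E[X²] = 0.25 + 0.5² = 0.25 + 0.25 = 0.5

0.5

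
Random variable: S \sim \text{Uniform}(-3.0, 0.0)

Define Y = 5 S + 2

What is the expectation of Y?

For Y = 5S + 2:
E[Y] = 5 * E[S] + 2
E[S] = (-3 + 0)/2 = -1.5
E[Y] = 5 * (-1.5) + 2 = -5.5

-5.5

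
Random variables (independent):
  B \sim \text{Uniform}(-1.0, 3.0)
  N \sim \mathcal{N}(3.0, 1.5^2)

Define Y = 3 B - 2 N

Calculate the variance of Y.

For independent RVs: Var(aX + bY) = a²Var(X) + b²Var(Y)
Var(B) = 1.3333333
Var(N) = 2.25
Var(Y) = 3²*1.3333333 + (-2)²*2.25
= 9*1.3333333 + 4*2.25 = 21

21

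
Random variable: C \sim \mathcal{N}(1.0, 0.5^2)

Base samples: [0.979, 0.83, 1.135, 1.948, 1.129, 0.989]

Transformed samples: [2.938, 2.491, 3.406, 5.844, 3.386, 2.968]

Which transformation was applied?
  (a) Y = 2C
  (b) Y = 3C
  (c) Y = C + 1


Checking option (b) Y = 3C:
  C = 0.979 -> Y = 2.938 ✓
  C = 0.83 -> Y = 2.491 ✓
  C = 1.135 -> Y = 3.406 ✓
All samples match this transformation.

(b) 3C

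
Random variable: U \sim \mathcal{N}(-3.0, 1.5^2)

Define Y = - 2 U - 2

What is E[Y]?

For Y = -2U - 2:
E[Y] = -2 * E[U] - 2
E[U] = -3.0 = -3
E[Y] = -2 * (-3) - 2 = 4

4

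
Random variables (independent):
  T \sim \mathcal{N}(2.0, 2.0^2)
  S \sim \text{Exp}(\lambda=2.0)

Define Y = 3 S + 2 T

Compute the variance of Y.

For independent RVs: Var(aX + bY) = a²Var(X) + b²Var(Y)
Var(T) = 4
Var(S) = 0.25
Var(Y) = 2²*4 + 3²*0.25
= 4*4 + 9*0.25 = 18.25

18.25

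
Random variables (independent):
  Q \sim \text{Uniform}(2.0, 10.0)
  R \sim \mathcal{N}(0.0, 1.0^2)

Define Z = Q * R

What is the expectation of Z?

For independent RVs: E[XY] = E[X]*E[Y]
E[Q] = 6
E[R] = 0
E[Z] = 6 * 0 = 0

0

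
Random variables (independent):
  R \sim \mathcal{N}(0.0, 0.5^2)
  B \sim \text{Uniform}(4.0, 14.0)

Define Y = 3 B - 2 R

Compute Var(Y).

For independent RVs: Var(aX + bY) = a²Var(X) + b²Var(Y)
Var(R) = 0.25
Var(B) = 8.3333333
Var(Y) = (-2)²*0.25 + 3²*8.3333333
= 4*0.25 + 9*8.3333333 = 76

76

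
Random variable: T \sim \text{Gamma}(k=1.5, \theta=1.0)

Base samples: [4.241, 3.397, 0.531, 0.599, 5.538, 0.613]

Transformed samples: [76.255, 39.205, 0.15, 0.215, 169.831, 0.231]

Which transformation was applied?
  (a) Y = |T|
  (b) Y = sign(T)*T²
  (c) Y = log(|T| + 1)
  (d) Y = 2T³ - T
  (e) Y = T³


Checking option (e) Y = T³:
  T = 4.241 -> Y = 76.255 ✓
  T = 3.397 -> Y = 39.205 ✓
  T = 0.531 -> Y = 0.15 ✓
All samples match this transformation.

(e) T³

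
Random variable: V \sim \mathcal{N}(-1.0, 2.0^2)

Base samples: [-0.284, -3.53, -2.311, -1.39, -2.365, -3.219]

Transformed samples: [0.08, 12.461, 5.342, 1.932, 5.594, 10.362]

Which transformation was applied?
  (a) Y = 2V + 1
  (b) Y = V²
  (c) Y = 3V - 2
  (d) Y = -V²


Checking option (b) Y = V²:
  V = -0.284 -> Y = 0.08 ✓
  V = -3.53 -> Y = 12.461 ✓
  V = -2.311 -> Y = 5.342 ✓
All samples match this transformation.

(b) V²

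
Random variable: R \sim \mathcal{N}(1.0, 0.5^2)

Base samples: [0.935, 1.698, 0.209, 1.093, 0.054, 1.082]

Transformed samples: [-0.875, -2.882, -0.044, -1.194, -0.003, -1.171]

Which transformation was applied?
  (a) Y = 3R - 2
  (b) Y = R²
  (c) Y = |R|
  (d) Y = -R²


Checking option (d) Y = -R²:
  R = 0.935 -> Y = -0.875 ✓
  R = 1.698 -> Y = -2.882 ✓
  R = 0.209 -> Y = -0.044 ✓
All samples match this transformation.

(d) -R²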